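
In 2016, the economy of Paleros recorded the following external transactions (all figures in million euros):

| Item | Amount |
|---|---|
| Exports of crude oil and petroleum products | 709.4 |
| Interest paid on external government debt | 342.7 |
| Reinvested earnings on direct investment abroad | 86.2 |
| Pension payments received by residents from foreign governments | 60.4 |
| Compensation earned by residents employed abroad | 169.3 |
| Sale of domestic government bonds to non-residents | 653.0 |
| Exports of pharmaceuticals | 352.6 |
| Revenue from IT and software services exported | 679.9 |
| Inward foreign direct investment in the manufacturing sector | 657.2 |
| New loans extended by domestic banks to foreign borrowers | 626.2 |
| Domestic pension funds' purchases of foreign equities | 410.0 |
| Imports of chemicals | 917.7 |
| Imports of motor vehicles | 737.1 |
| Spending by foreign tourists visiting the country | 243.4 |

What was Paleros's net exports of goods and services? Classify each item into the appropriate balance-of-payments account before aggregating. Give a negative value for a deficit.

Goods: 709.4 - 737.1 - 917.7 + 352.6 = -592.8
Services: 679.9 + 243.4 = 923.3
Trade balance = -592.8 + 923.3 = 330.5
(Excluded from the trade balance — primary income: interest paid on external government debt 342.7, reinvested earnings on direct investment abroad 86.2, compensation earned by residents employed abroad 169.3; secondary income: pension payments received by residents from foreign governments 60.4; financial account: sale of domestic government bonds to non-residents 653.0, inward foreign direct investment in the manufacturing sector 657.2, new loans extended by domestic banks to foreign borrowers 626.2, domestic pension funds' purchases of foreign equities 410.0.)

330.5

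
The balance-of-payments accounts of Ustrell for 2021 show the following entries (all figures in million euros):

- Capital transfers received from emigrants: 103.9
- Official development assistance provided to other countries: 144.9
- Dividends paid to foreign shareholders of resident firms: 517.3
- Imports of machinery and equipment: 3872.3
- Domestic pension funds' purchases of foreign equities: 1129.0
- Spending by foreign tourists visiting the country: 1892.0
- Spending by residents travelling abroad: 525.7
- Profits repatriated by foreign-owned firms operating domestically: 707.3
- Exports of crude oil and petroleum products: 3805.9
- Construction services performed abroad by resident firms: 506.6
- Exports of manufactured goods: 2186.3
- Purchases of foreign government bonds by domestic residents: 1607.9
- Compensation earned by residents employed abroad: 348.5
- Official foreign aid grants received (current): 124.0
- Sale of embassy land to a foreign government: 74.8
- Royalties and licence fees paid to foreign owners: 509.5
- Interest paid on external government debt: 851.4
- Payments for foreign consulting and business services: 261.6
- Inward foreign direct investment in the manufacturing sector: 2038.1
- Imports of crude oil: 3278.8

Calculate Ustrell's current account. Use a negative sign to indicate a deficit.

Goods: -3872.3 - 3278.8 + 3805.9 + 2186.3 = -1158.9
Services: -261.6 + 1892.0 + 506.6 - 525.7 - 509.5 = 1101.8
Primary income: -517.3 - 707.3 + 348.5 - 851.4 = -1727.5
Secondary income: -144.9 + 124.0 = -20.9
Current account = (-1158.9) + 1101.8 + (-1727.5) + (-20.9) = -1805.5
(Excluded from the current account — capital account: capital transfers received from emigrants 103.9, sale of embassy land to a foreign government 74.8; financial account: domestic pension funds' purchases of foreign equities 1129.0, purchases of foreign government bonds by domestic residents 1607.9, inward foreign direct investment in the manufacturing sector 2038.1.)

-1805.5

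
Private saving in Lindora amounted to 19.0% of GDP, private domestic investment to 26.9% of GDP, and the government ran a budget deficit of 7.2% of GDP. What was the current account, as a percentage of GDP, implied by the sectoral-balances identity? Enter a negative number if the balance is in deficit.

-15.1

By the sectoral-balances identity, CA = (S_private - I) + (T - G).
Private balance = 19.0 - 26.9 = -7.9
Government balance (T - G) = -7.2
CA = -7.9 + (-7.2) = -15.1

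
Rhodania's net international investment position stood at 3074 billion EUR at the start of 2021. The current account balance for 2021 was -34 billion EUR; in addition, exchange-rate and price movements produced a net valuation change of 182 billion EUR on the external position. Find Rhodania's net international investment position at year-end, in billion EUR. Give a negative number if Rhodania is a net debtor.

3222

Change in NIIP = current account + net valuation change = -34 + 182 = 148
End-of-year NIIP = 3074 + 148 = 3222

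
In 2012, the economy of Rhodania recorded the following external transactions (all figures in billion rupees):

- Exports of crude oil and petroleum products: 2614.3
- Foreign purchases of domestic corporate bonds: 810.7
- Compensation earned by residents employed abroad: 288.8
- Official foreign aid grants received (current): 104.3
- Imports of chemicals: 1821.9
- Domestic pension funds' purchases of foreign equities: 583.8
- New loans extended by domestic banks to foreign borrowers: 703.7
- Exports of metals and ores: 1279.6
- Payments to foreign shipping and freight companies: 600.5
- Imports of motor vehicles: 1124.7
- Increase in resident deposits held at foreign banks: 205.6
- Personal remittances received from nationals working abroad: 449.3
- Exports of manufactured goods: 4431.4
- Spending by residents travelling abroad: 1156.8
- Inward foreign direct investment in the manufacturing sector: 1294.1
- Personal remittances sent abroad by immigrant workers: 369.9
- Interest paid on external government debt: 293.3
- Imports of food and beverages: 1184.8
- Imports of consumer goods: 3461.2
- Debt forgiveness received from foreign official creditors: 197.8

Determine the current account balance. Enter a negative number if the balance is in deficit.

Goods: 4431.4 + 2614.3 - 1124.7 - 3461.2 - 1821.9 - 1184.8 + 1279.6 = 732.7
Services: -600.5 - 1156.8 = -1757.3
Primary income: -293.3 + 288.8 = -4.5
Secondary income: 449.3 + 104.3 - 369.9 = 183.7
Current account = 732.7 + (-1757.3) + (-4.5) + 183.7 = -845.4
(Excluded from the current account — financial account: foreign purchases of domestic corporate bonds 810.7, domestic pension funds' purchases of foreign equities 583.8, new loans extended by domestic banks to foreign borrowers 703.7, increase in resident deposits held at foreign banks 205.6, inward foreign direct investment in the manufacturing sector 1294.1; capital account: debt forgiveness received from foreign official creditors 197.8.)

-845.4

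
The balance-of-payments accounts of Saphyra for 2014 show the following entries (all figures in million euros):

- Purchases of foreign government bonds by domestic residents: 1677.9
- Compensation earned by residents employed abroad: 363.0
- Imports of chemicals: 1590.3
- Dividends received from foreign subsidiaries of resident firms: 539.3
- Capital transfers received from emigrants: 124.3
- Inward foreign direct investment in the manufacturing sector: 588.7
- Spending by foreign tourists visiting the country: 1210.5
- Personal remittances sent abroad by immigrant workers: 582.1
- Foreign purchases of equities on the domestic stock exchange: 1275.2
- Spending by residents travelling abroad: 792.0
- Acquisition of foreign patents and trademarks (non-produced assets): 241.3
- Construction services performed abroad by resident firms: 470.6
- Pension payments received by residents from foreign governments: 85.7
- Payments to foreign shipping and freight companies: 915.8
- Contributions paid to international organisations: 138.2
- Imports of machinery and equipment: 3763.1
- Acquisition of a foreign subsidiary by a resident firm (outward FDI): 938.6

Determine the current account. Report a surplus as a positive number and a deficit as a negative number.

-5112.4

Goods: -3763.1 - 1590.3 = -5353.4
Services: -915.8 + 1210.5 - 792.0 + 470.6 = -26.7
Primary income: 363.0 + 539.3 = 902.3
Secondary income: -582.1 - 138.2 + 85.7 = -634.6
Current account = (-5353.4) + (-26.7) + 902.3 + (-634.6) = -5112.4
(Excluded from the current account — financial account: purchases of foreign government bonds by domestic residents 1677.9, inward foreign direct investment in the manufacturing sector 588.7, foreign purchases of equities on the domestic stock exchange 1275.2, acquisition of a foreign subsidiary by a resident firm (outward FDI) 938.6; capital account: capital transfers received from emigrants 124.3, acquisition of foreign patents and trademarks (non-produced assets) 241.3.)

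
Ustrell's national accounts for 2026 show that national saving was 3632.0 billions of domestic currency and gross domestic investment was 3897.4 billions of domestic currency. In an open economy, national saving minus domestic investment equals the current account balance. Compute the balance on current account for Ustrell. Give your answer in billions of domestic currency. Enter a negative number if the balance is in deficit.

S - I = CA (net lending to the rest of the world).
CA = S - I = 3632.0 - 3897.4 = -265.4

-265.4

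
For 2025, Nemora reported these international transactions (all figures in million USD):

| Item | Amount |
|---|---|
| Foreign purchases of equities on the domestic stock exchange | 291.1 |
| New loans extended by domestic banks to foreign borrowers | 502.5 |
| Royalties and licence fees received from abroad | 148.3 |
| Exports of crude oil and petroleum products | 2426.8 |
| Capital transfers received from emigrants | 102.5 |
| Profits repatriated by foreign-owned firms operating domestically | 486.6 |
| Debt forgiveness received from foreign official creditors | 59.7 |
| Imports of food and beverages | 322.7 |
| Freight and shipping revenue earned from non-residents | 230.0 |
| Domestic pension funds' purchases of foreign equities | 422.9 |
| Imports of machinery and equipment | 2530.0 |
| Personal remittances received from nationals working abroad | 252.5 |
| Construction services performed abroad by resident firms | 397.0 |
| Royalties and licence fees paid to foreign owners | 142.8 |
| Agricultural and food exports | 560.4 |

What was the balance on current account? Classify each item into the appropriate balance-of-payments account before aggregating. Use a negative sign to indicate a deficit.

Goods: -2530.0 + 560.4 - 322.7 + 2426.8 = 134.5
Services: 397.0 - 142.8 + 148.3 + 230.0 = 632.5
Primary income: -486.6
Secondary income: 252.5
Current account = 134.5 + 632.5 + (-486.6) + 252.5 = 532.9
(Excluded from the current account — financial account: foreign purchases of equities on the domestic stock exchange 291.1, new loans extended by domestic banks to foreign borrowers 502.5, domestic pension funds' purchases of foreign equities 422.9; capital account: capital transfers received from emigrants 102.5, debt forgiveness received from foreign official creditors 59.7.)

532.9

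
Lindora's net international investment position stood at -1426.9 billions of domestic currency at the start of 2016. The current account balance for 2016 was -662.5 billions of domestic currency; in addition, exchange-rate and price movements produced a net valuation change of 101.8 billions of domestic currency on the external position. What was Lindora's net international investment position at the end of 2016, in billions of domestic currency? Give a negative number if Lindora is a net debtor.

-1987.6

Change in NIIP = current account + net valuation change = -662.5 + 101.8 = -560.7
End-of-year NIIP = -1426.9 + (-560.7) = -1987.6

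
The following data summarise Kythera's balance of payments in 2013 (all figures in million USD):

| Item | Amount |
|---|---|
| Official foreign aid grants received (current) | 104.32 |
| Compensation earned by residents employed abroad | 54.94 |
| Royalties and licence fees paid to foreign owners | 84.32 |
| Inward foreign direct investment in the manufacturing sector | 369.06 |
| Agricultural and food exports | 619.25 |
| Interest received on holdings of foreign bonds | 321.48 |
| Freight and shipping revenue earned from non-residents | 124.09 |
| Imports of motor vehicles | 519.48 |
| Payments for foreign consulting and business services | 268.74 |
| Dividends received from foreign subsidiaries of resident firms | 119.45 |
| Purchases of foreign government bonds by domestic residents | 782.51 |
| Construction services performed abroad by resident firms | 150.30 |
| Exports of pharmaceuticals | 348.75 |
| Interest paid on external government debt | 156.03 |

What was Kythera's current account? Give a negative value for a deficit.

814.01

Goods: 348.75 + 619.25 - 519.48 = 448.52
Services: -268.74 - 84.32 + 150.30 + 124.09 = -78.67
Primary income: 119.45 + 54.94 - 156.03 + 321.48 = 339.84
Secondary income: 104.32
Current account = 448.52 + (-78.67) + 339.84 + 104.32 = 814.01
(Excluded from the current account — financial account: inward foreign direct investment in the manufacturing sector 369.06, purchases of foreign government bonds by domestic residents 782.51.)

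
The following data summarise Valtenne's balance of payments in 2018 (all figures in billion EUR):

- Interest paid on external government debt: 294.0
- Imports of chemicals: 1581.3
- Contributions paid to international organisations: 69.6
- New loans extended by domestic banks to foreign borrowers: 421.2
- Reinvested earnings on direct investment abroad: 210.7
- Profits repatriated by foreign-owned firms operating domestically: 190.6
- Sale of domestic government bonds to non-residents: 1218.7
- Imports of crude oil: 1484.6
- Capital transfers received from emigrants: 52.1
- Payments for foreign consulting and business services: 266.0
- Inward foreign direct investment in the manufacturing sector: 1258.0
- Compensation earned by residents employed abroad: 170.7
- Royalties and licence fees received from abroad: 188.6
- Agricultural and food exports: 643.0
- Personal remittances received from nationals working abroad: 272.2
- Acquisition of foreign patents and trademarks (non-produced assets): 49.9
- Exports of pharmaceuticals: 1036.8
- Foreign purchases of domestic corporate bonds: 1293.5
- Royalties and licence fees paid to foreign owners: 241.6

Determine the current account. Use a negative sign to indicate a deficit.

-1605.7

Goods: -1484.6 + 643.0 + 1036.8 - 1581.3 = -1386.1
Services: -241.6 + 188.6 - 266.0 = -319.0
Primary income: 170.7 - 294.0 - 190.6 + 210.7 = -103.2
Secondary income: -69.6 + 272.2 = 202.6
Current account = (-1386.1) + (-319.0) + (-103.2) + 202.6 = -1605.7
(Excluded from the current account — financial account: new loans extended by domestic banks to foreign borrowers 421.2, sale of domestic government bonds to non-residents 1218.7, inward foreign direct investment in the manufacturing sector 1258.0, foreign purchases of domestic corporate bonds 1293.5; capital account: capital transfers received from emigrants 52.1, acquisition of foreign patents and trademarks (non-produced assets) 49.9.)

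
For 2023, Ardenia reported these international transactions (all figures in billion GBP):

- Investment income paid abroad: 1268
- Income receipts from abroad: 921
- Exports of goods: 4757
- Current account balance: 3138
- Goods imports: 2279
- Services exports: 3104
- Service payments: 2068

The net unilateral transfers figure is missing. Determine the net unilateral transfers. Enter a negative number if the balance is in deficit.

-29

Current account = goods balance + services balance + net primary income + net secondary income
Sum of the known components = 3167
Net unilateral transfers = CA - (known components) = 3138 - 3167 = -29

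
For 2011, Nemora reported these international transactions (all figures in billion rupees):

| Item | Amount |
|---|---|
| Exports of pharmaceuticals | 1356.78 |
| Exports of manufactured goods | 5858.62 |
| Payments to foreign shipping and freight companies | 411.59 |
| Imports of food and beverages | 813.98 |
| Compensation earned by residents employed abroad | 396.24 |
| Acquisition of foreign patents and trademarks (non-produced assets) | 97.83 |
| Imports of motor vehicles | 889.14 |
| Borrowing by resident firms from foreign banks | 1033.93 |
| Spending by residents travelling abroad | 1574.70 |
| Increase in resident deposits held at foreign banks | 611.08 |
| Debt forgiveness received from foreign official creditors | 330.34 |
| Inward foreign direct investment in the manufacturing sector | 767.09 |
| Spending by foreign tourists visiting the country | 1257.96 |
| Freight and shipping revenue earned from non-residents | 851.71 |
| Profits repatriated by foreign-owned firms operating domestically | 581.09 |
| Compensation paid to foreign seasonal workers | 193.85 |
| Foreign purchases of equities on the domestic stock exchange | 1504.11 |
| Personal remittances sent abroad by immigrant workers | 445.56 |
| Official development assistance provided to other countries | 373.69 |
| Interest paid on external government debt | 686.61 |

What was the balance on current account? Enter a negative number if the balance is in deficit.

Goods: 1356.78 - 889.14 - 813.98 + 5858.62 = 5512.28
Services: 851.71 - 1574.70 - 411.59 + 1257.96 = 123.38
Primary income: -193.85 - 581.09 - 686.61 + 396.24 = -1065.31
Secondary income: -373.69 - 445.56 = -819.25
Current account = 5512.28 + 123.38 + (-1065.31) + (-819.25) = 3751.10
(Excluded from the current account — capital account: acquisition of foreign patents and trademarks (non-produced assets) 97.83, debt forgiveness received from foreign official creditors 330.34; financial account: borrowing by resident firms from foreign banks 1033.93, increase in resident deposits held at foreign banks 611.08, inward foreign direct investment in the manufacturing sector 767.09, foreign purchases of equities on the domestic stock exchange 1504.11.)

3751.10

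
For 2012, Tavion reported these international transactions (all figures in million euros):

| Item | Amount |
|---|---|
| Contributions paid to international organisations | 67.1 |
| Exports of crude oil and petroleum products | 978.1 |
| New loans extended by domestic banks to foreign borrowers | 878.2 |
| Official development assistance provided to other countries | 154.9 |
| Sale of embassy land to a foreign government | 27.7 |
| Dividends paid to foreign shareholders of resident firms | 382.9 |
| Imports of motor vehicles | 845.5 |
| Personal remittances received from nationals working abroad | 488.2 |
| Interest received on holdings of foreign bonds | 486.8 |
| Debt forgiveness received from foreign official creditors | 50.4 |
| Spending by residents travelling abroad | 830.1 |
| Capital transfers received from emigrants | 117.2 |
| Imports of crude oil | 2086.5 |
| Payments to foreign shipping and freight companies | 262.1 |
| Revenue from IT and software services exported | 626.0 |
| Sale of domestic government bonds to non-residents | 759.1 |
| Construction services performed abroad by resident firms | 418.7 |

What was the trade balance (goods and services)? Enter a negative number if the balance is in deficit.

-2001.4

Goods: 978.1 - 845.5 - 2086.5 = -1953.9
Services: -830.1 + 626.0 + 418.7 - 262.1 = -47.5
Trade balance = -1953.9 + (-47.5) = -2001.4
(Excluded from the trade balance — secondary income: contributions paid to international organisations 67.1, official development assistance provided to other countries 154.9, personal remittances received from nationals working abroad 488.2; financial account: new loans extended by domestic banks to foreign borrowers 878.2, sale of domestic government bonds to non-residents 759.1; capital account: sale of embassy land to a foreign government 27.7, debt forgiveness received from foreign official creditors 50.4, capital transfers received from emigrants 117.2; primary income: dividends paid to foreign shareholders of resident firms 382.9, interest received on holdings of foreign bonds 486.8.)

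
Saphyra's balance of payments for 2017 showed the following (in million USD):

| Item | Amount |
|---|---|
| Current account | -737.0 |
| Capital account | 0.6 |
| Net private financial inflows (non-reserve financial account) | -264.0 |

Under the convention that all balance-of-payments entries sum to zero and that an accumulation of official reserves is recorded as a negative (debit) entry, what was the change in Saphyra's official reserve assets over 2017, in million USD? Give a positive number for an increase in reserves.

Official reserve transactions balance = -((-737.0) + 0.6 + (-264.0)) = 1000.4
An accumulation of reserves is recorded as a debit (negative entry), so the change in the stock of reserves is the negative of that balance.
Change in official reserves = -(1000.4) = -1000.4

-1000.4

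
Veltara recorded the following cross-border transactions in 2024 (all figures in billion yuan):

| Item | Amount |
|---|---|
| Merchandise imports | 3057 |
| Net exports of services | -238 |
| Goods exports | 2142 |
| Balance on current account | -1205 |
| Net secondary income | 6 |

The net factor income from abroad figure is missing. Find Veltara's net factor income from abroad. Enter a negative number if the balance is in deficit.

-58

Current account = goods balance + services balance + net primary income + net secondary income
Sum of the known components = -1147
Net factor income from abroad = CA - (known components) = -1205 - (-1147) = -58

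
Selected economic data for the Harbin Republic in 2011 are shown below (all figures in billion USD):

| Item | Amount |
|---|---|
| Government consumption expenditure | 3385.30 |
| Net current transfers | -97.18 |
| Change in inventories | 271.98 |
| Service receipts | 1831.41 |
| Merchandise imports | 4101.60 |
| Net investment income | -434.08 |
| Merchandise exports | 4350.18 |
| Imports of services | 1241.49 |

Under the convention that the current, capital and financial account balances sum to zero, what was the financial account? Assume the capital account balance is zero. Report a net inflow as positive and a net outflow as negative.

-307.24

Goods balance = 4350.18 - 4101.60 = 248.58
Services balance = 1831.41 - 1241.49 = 589.92
Trade balance (goods + services) = 248.58 + 589.92 = 838.50
Net primary income = -434.08
Net secondary income = -97.18
Current account = 838.50 + (-434.08) + (-97.18) = 307.24
Financial account = -(307.24) = -307.24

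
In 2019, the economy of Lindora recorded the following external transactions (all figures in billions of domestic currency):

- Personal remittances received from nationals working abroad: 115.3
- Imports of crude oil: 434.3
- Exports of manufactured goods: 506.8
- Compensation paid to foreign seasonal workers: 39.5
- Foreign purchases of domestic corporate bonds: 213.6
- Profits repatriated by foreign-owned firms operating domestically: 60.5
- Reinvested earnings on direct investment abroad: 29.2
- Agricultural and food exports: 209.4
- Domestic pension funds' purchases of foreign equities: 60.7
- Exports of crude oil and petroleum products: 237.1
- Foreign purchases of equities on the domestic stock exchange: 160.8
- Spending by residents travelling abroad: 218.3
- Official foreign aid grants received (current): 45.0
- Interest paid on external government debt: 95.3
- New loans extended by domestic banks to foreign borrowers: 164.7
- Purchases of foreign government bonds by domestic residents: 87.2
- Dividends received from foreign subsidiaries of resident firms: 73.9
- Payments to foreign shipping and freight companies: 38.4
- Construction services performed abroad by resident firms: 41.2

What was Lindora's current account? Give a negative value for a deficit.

371.6

Goods: -434.3 + 237.1 + 209.4 + 506.8 = 519.0
Services: -38.4 + 41.2 - 218.3 = -215.5
Primary income: -95.3 - 60.5 - 39.5 + 73.9 + 29.2 = -92.2
Secondary income: 115.3 + 45.0 = 160.3
Current account = 519.0 + (-215.5) + (-92.2) + 160.3 = 371.6
(Excluded from the current account — financial account: foreign purchases of domestic corporate bonds 213.6, domestic pension funds' purchases of foreign equities 60.7, foreign purchases of equities on the domestic stock exchange 160.8, new loans extended by domestic banks to foreign borrowers 164.7, purchases of foreign government bonds by domestic residents 87.2.)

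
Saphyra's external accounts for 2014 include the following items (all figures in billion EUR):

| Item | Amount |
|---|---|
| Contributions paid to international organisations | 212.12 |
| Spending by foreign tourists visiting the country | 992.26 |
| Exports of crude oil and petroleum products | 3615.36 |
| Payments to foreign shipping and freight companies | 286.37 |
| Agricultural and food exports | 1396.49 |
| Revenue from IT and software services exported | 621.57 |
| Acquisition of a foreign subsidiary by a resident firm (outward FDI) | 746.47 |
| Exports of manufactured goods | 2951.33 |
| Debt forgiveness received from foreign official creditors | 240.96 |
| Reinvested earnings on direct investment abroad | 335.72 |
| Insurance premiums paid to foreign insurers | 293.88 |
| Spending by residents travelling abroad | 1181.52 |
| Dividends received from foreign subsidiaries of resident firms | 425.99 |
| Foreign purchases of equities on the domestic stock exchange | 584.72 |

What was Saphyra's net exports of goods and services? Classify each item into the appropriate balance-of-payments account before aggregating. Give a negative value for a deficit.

7815.24

Goods: 1396.49 + 3615.36 + 2951.33 = 7963.18
Services: 621.57 + 992.26 - 1181.52 - 286.37 - 293.88 = -147.94
Trade balance = 7963.18 + (-147.94) = 7815.24
(Excluded from the trade balance — secondary income: contributions paid to international organisations 212.12; financial account: acquisition of a foreign subsidiary by a resident firm (outward FDI) 746.47, foreign purchases of equities on the domestic stock exchange 584.72; capital account: debt forgiveness received from foreign official creditors 240.96; primary income: reinvested earnings on direct investment abroad 335.72, dividends received from foreign subsidiaries of resident firms 425.99.)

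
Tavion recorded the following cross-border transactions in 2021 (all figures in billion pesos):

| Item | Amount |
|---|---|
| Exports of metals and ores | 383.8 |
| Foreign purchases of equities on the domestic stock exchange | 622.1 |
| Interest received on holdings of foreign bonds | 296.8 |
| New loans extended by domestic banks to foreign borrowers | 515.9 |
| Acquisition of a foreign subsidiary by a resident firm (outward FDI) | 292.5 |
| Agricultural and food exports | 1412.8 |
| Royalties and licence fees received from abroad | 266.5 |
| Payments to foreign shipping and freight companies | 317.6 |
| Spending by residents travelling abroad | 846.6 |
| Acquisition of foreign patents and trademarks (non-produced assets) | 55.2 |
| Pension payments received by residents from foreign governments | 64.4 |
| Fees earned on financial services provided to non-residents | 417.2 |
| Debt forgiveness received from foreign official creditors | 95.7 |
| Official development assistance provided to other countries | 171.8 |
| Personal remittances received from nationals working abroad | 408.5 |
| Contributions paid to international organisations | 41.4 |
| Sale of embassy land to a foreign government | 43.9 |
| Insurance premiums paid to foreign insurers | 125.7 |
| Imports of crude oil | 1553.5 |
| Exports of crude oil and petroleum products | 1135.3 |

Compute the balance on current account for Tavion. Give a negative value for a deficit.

1328.7

Goods: 383.8 + 1135.3 - 1553.5 + 1412.8 = 1378.4
Services: 266.5 + 417.2 - 317.6 - 125.7 - 846.6 = -606.2
Primary income: 296.8
Secondary income: -41.4 + 64.4 - 171.8 + 408.5 = 259.7
Current account = 1378.4 + (-606.2) + 296.8 + 259.7 = 1328.7
(Excluded from the current account — financial account: foreign purchases of equities on the domestic stock exchange 622.1, new loans extended by domestic banks to foreign borrowers 515.9, acquisition of a foreign subsidiary by a resident firm (outward FDI) 292.5; capital account: acquisition of foreign patents and trademarks (non-produced assets) 55.2, debt forgiveness received from foreign official creditors 95.7, sale of embassy land to a foreign government 43.9.)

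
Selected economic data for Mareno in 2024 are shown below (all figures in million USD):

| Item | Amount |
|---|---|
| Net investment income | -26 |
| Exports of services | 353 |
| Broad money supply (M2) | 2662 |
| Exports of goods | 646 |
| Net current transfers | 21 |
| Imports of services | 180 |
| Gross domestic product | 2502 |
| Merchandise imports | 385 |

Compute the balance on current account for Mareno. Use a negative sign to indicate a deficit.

Goods balance = 646 - 385 = 261
Services balance = 353 - 180 = 173
Trade balance (goods + services) = 261 + 173 = 434
Net primary income = -26
Net secondary income = 21
Current account = 434 + (-26) + 21 = 429

429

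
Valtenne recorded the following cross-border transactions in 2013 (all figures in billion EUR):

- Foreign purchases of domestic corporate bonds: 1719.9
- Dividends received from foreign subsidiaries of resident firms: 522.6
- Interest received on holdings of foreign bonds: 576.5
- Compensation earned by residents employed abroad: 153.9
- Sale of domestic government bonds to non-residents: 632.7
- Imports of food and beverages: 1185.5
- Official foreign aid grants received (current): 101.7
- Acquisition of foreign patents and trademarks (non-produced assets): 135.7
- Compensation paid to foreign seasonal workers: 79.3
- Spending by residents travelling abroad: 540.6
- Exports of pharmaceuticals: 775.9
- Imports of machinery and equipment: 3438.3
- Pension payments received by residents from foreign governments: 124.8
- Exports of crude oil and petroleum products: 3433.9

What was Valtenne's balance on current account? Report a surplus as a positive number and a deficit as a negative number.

Goods: 3433.9 + 775.9 - 1185.5 - 3438.3 = -414.0
Services: -540.6
Primary income: 576.5 - 79.3 + 153.9 + 522.6 = 1173.7
Secondary income: 124.8 + 101.7 = 226.5
Current account = (-414.0) + (-540.6) + 1173.7 + 226.5 = 445.6
(Excluded from the current account — financial account: foreign purchases of domestic corporate bonds 1719.9, sale of domestic government bonds to non-residents 632.7; capital account: acquisition of foreign patents and trademarks (non-produced assets) 135.7.)

445.6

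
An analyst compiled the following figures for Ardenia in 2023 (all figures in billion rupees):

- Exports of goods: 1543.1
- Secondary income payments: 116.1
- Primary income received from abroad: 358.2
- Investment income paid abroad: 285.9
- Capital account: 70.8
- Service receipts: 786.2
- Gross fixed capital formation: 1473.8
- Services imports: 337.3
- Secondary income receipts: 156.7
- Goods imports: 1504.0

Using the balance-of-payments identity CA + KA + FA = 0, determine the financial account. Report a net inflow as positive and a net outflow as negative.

-671.7

Goods balance = 1543.1 - 1504.0 = 39.1
Services balance = 786.2 - 337.3 = 448.9
Trade balance (goods + services) = 39.1 + 448.9 = 488.0
Net primary income = 358.2 - 285.9 = 72.3
Net secondary income = 156.7 - 116.1 = 40.6
Current account = 488.0 + 72.3 + 40.6 = 600.9
Financial account = -(600.9 + 70.8) = -671.7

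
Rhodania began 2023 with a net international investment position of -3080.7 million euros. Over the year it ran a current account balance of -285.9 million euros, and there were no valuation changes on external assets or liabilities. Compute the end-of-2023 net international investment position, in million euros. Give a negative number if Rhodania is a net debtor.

With no valuation effects, change in NIIP = current account = -285.9
End-of-year NIIP = -3080.7 + (-285.9) = -3366.6

-3366.6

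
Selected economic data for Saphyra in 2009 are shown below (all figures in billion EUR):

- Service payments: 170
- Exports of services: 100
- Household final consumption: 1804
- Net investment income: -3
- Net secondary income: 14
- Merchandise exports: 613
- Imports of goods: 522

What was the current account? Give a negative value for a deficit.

32

Goods balance = 613 - 522 = 91
Services balance = 100 - 170 = -70
Trade balance (goods + services) = 91 + (-70) = 21
Net primary income = -3
Net secondary income = 14
Current account = 21 + (-3) + 14 = 32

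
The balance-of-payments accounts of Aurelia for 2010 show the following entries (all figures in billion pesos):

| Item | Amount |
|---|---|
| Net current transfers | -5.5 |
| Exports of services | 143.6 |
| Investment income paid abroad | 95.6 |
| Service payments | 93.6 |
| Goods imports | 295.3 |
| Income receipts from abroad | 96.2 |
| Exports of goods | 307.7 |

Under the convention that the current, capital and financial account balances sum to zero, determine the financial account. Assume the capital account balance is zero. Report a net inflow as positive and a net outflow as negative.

Goods balance = 307.7 - 295.3 = 12.4
Services balance = 143.6 - 93.6 = 50.0
Trade balance (goods + services) = 12.4 + 50.0 = 62.4
Net primary income = 96.2 - 95.6 = 0.6
Net secondary income = -5.5
Current account = 62.4 + 0.6 + (-5.5) = 57.5
Financial account = -(57.5) = -57.5

-57.5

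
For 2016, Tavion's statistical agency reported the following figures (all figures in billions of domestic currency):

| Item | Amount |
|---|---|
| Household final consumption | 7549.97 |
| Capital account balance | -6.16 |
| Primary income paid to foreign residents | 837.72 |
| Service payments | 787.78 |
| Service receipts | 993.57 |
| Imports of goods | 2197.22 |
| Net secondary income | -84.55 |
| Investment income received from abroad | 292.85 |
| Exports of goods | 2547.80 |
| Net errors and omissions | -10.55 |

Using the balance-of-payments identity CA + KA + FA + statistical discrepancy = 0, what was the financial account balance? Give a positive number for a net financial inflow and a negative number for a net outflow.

Goods balance = 2547.80 - 2197.22 = 350.58
Services balance = 993.57 - 787.78 = 205.79
Trade balance (goods + services) = 350.58 + 205.79 = 556.37
Net primary income = 292.85 - 837.72 = -544.87
Net secondary income = -84.55
Current account = 556.37 + (-544.87) + (-84.55) = -73.05
Financial account = -(-73.05 + (-6.16) + (-10.55)) = 89.76

89.76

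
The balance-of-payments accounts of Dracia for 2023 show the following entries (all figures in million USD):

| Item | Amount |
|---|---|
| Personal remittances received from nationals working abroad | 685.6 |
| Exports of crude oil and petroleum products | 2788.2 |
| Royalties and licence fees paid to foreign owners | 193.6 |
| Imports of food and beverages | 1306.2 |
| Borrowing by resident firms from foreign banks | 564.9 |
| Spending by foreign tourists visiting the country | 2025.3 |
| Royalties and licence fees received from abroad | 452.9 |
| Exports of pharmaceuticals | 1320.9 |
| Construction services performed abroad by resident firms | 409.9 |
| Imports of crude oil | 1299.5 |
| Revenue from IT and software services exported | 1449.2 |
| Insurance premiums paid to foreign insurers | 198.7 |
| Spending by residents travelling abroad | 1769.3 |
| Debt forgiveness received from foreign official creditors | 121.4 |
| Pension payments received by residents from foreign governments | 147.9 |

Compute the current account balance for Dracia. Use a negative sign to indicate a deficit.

4512.6

Goods: 1320.9 - 1306.2 - 1299.5 + 2788.2 = 1503.4
Services: -193.6 + 1449.2 + 452.9 - 1769.3 + 2025.3 - 198.7 + 409.9 = 2175.7
Secondary income: 147.9 + 685.6 = 833.5
Current account = 1503.4 + 2175.7 + 833.5 = 4512.6
(Excluded from the current account — financial account: borrowing by resident firms from foreign banks 564.9; capital account: debt forgiveness received from foreign official creditors 121.4.)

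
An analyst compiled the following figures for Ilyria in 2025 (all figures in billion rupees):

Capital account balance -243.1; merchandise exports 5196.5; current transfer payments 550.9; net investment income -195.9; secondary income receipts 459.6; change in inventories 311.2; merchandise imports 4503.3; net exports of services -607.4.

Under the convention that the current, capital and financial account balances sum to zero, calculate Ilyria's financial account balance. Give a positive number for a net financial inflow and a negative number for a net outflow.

Goods balance = 5196.5 - 4503.3 = 693.2
Services balance = -607.4
Trade balance (goods + services) = 693.2 + (-607.4) = 85.8
Net primary income = -195.9
Net secondary income = 459.6 - 550.9 = -91.3
Current account = 85.8 + (-195.9) + (-91.3) = -201.4
Financial account = -(-201.4 + (-243.1)) = 444.5

444.5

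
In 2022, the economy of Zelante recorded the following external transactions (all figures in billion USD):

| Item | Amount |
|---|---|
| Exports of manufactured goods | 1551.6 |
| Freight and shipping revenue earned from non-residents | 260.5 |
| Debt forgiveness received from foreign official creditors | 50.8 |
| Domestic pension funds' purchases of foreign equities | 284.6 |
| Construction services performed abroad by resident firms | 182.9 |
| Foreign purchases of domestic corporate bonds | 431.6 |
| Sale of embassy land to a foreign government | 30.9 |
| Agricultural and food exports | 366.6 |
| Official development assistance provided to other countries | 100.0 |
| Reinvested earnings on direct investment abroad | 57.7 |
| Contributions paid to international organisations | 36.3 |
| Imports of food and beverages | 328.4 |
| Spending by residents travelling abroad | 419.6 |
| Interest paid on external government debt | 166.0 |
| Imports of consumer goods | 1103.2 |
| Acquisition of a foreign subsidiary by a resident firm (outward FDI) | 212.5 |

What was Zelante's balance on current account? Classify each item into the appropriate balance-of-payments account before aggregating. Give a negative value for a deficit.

Goods: 366.6 - 328.4 + 1551.6 - 1103.2 = 486.6
Services: 260.5 - 419.6 + 182.9 = 23.8
Primary income: 57.7 - 166.0 = -108.3
Secondary income: -100.0 - 36.3 = -136.3
Current account = 486.6 + 23.8 + (-108.3) + (-136.3) = 265.8
(Excluded from the current account — capital account: debt forgiveness received from foreign official creditors 50.8, sale of embassy land to a foreign government 30.9; financial account: domestic pension funds' purchases of foreign equities 284.6, foreign purchases of domestic corporate bonds 431.6, acquisition of a foreign subsidiary by a resident firm (outward FDI) 212.5.)

265.8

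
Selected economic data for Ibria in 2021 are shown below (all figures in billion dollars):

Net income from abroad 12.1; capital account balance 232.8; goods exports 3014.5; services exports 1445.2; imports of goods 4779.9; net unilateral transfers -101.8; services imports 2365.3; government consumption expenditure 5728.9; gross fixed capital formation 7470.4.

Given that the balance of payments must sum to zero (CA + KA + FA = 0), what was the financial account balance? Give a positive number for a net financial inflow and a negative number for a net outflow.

2542.4

Goods balance = 3014.5 - 4779.9 = -1765.4
Services balance = 1445.2 - 2365.3 = -920.1
Trade balance (goods + services) = -1765.4 + (-920.1) = -2685.5
Net primary income = 12.1
Net secondary income = -101.8
Current account = -2685.5 + 12.1 + (-101.8) = -2775.2
Financial account = -(-2775.2 + 232.8) = 2542.4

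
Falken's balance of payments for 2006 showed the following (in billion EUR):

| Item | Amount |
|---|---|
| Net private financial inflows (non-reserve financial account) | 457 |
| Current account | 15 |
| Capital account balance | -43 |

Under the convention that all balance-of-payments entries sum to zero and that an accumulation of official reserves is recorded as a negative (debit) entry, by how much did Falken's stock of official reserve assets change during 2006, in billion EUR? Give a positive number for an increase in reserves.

Official reserve transactions balance = -(15 + (-43) + 457) = -429
An accumulation of reserves is recorded as a debit (negative entry), so the change in the stock of reserves is the negative of that balance.
Change in official reserves = -(-429) = 429

429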